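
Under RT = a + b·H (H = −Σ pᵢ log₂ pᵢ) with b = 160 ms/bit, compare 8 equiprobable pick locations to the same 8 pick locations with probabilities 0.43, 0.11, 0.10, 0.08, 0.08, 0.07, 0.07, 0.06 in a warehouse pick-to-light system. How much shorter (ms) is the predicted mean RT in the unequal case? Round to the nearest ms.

69 ms

Equiprobable entropy H₀ = log₂ 8 = 3.0000 bits.
Skewed entropy H = −Σ pᵢ log₂ pᵢ = 2.5697 bits.
ΔRT = b·(H₀ − H) = 160 × 0.4303 = 68.85 ms.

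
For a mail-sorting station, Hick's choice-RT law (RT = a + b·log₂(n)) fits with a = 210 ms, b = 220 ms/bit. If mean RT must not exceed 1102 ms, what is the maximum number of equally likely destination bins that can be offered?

16

Information budget: (1102 − 210)/220 = 4.0545 bits, so n ≤ 2^4.0545 = 16.617 → at most 16.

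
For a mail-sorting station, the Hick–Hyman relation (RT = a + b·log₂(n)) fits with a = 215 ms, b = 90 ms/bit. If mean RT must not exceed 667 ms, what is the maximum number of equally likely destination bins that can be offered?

32

Set 215 + 90·log₂ n ≤ 667 → log₂ n ≤ (667 − 215)/90 = 5.0222.
So n ≤ 2^5.0222 = 32.497; the largest integer n is 32.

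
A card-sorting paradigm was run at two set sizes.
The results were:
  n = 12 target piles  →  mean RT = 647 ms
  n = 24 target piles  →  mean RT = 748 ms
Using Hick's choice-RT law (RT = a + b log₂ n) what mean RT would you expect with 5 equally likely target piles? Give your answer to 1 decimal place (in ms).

With log₂ n on the abscissa the relation is linear; from the two conditions:
  b = (748 − 647) / (log₂ 24 − log₂ 12) = 101 / (4.5850 − 3.5850) = 101.000 ms/bit
  a = 647 − 101.000 × 3.5850 = 284.919 ms
Then RT(5) = 284.919 + 101.000 × log₂ 5 = 284.919 + 101.000 × 2.3219 ≈ 519.434 ms.

519.4 ms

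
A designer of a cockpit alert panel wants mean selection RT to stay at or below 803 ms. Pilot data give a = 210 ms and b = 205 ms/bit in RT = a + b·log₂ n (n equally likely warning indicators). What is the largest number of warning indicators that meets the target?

Information budget: (803 − 210)/205 = 2.8927 bits, so n ≤ 2^2.8927 = 7.427 → at most 7.

7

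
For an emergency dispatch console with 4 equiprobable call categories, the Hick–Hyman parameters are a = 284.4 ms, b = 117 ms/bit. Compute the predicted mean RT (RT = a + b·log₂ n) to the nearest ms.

518 ms

log₂(4) = 2 bits, so RT = 284.4 + 117 × 2 ≈ 518.400 ms.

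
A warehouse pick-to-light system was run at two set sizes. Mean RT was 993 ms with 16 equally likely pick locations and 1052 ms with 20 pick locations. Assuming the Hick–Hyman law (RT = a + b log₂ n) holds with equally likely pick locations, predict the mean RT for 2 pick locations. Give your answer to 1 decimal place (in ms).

RT is linear in log₂ n, so two points fix the line:
  b = (1052 − 993) / (log₂ 20 − log₂ 16) = 59 / (4.3219 − 4) = 183.271 ms/bit
  a = 993 − 183.271 × 4 = 259.917 ms
Then RT(2) = 259.917 + 183.271 × log₂ 2 = 259.917 + 183.271 × 1 ≈ 443.188 ms.

443.2 ms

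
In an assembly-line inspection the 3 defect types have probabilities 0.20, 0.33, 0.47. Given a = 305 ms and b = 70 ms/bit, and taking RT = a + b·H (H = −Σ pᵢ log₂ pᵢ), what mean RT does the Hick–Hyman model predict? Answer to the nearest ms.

410 ms

H = 0.20·log₂(1/0.20) + 0.33·log₂(1/0.33) + 0.47·log₂(1/0.47) = 1.5042 bits.
RT = 305 + 70 × 1.5042 = 410.29 ms.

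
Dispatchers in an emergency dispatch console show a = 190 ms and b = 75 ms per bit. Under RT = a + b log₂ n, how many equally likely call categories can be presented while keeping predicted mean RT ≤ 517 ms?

75·log₂ n ≤ 517 − 190 = 327, giving log₂ n ≤ 4.3600 and n ≤ 20.535. The largest whole number is 20.

20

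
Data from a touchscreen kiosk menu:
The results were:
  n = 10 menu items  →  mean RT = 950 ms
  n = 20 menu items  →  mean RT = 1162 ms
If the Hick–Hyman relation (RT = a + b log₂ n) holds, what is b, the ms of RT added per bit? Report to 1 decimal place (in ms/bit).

Slope: b = (1162 − 950) / (log₂ 20 − log₂ 10) = 212/1.0000 = 212.000 ms/bit.

212.0 ms/bit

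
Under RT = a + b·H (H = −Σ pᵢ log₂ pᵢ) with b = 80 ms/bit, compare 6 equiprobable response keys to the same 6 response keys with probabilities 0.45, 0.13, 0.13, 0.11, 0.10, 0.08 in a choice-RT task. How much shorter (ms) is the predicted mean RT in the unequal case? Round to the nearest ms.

The RT saving is b·ΔH. Equiprobable H₀ = log₂(6) = 2.5850 bits; with the given probabilities H = 2.2577 bits.
b·(H₀ − H) = 80 × (2.5850 − 2.2577) = 26.18 ms.

26 ms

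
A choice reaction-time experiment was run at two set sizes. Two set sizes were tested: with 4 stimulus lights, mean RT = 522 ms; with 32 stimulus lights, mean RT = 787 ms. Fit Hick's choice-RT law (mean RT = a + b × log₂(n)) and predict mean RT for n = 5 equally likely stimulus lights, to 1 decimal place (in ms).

With log₂ n on the abscissa the relation is linear; from the two conditions:
  b = (787 − 522) / (log₂ 32 − log₂ 4) = 265 / (5 − 2) = 88.333 ms/bit
  a = 522 − 88.333 × 2 = 345.333 ms
Then RT(5) = 345.333 + 88.333 × log₂ 5 = 345.333 + 88.333 × 2.3219 ≈ 550.437 ms.

550.4 ms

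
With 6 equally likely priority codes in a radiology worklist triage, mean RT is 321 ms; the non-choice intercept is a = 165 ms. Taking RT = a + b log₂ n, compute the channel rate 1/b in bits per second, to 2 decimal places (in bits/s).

16.57 bits/s

b = (321 − 165)/log₂ 6 = 156/2.5850 = 60.349 ms per bit = 0.06035 s/bit; the reciprocal is 16.570 bits/s.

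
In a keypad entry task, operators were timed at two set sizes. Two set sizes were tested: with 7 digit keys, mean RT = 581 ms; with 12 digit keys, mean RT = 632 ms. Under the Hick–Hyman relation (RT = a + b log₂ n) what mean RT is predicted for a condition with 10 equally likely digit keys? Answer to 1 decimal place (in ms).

614.7 ms

Solve the two-equation system in a and b:
  b = (632 − 581) / (log₂ 12 − log₂ 7) = 51 / (3.5850 − 2.8074) = 65.586 ms/bit
  a = 581 − 65.586 × 2.8074 = 396.877 ms
Then RT(10) = 396.877 + 65.586 × log₂ 10 = 396.877 + 65.586 × 3.3219 ≈ 614.749 ms.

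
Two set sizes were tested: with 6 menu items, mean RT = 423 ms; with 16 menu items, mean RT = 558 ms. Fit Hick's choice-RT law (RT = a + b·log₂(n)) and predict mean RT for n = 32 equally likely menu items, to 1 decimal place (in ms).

653.4 ms

Solve the two-equation system in a and b:
  b = (558 − 423) / (log₂ 16 − log₂ 6) = 135 / (4 − 2.5850) = 95.404 ms/bit
  a = 423 − 95.404 × 2.5850 = 176.385 ms
Then RT(32) = 176.385 + 95.404 × log₂ 32 = 176.385 + 95.404 × 5 ≈ 653.404 ms.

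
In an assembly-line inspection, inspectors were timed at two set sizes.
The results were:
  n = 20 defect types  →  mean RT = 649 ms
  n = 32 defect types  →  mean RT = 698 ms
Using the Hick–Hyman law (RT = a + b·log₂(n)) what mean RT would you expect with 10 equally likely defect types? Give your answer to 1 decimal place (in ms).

576.7 ms

Fit slope and intercept:
  b = (698 − 649) / (log₂ 32 − log₂ 20) = 49 / (5 − 4.3219) = 72.264 ms/bit
  a = 649 − 72.264 × 4.3219 = 336.681 ms
Then RT(10) = 336.681 + 72.264 × log₂ 10 = 336.681 + 72.264 × 3.3219 ≈ 576.736 ms.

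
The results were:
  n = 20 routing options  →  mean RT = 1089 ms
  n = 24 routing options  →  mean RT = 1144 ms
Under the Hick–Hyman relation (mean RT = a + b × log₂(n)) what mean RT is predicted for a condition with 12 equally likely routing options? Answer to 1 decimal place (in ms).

With log₂ n on the abscissa the relation is linear; from the two conditions:
  b = (1144 − 1089) / (log₂ 24 − log₂ 20) = 55 / (4.5850 − 4.3219) = 209.098 ms/bit
  a = 1089 − 209.098 × 4.3219 = 185.293 ms
Then RT(12) = 185.293 + 209.098 × log₂ 12 = 185.293 + 209.098 × 3.5850 ≈ 934.902 ms.

934.9 ms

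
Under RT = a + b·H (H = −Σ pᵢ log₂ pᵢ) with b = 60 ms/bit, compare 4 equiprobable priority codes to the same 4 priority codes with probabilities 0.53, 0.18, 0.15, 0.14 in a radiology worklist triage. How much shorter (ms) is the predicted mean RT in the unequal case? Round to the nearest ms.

16 ms

Equiprobable entropy H₀ = log₂ 4 = 2.0000 bits.
Skewed entropy H = −Σ pᵢ log₂ pᵢ = 1.7384 bits.
ΔRT = b·(H₀ − H) = 60 × 0.2616 = 15.70 ms.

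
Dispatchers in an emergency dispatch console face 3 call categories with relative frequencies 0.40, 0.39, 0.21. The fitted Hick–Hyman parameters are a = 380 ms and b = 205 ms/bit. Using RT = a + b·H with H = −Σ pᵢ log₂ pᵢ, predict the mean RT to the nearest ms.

694 ms

H = 0.40·log₂(1/0.40) + 0.39·log₂(1/0.39) + 0.21·log₂(1/0.21) = 1.5314 bits.
RT = 380 + 205 × 1.5314 = 693.94 ms.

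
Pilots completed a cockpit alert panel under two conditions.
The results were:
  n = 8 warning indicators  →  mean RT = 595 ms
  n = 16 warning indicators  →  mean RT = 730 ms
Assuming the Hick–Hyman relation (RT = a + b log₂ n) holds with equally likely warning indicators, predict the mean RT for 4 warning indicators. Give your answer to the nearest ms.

RT is linear in log₂ n, so two points fix the line:
  b = (730 − 595) / (log₂ 16 − log₂ 8) = 135 / (4 − 3) = 135 ms/bit
  a = 595 − 135 × 3 = 190 ms
Then RT(4) = 190 + 135 × log₂ 4 = 190 + 135 × 2 ≈ 460.000 ms.

460 ms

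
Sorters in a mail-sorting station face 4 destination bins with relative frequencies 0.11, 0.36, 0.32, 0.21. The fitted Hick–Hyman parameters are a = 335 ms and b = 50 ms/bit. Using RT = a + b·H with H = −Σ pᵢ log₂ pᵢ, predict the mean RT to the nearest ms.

429 ms

Entropy contributions −pᵢ log₂ pᵢ: 0.3503, 0.5306, 0.5260, 0.4728; sum H = 1.8798 bits.
RT = a + bH = 335 + 50·1.8798 = 428.99 ms.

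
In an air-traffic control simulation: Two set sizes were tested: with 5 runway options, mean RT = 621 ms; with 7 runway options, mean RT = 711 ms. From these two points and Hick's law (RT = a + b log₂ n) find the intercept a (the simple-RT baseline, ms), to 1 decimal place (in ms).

190.5 ms

The slope on a log₂ axis is (711 − 621) / (2.8074 − 2.3219) = 185.404 ms/bit.
Intercept: a = 621 − 185.404·log₂(5) = 190.506 ms.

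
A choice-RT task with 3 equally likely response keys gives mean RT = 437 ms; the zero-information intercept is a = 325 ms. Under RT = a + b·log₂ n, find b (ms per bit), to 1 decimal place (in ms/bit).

70.7 ms/bit

b = (437 − 325) / log₂(3) = 112 / 1.5850 = 70.664 ms/bit.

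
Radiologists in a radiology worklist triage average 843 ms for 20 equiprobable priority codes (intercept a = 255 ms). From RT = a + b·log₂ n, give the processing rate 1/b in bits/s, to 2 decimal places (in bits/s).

7.35 bits/s

Choice component = 843 − 255 = 588 ms over log₂(20) = 4.3219 bits.
b = 588 / 4.3219 = 136.050 ms/bit, so 1/b = 7.350 bits/s.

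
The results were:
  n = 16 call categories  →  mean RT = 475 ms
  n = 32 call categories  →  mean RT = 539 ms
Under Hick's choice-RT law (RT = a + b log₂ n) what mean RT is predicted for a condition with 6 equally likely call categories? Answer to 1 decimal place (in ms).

384.4 ms

With log₂ n on the abscissa the relation is linear; from the two conditions:
  b = (539 − 475) / (log₂ 32 − log₂ 16) = 64 / (5 − 4) = 64.000 ms/bit
  a = 475 − 64.000 × 4 = 219.000 ms
Then RT(6) = 219.000 + 64.000 × log₂ 6 = 219.000 + 64.000 × 2.5850 ≈ 384.438 ms.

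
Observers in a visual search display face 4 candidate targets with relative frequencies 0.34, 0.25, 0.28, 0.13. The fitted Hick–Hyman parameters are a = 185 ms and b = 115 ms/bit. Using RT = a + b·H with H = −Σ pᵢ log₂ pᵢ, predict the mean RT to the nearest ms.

Entropy contributions −pᵢ log₂ pᵢ: 0.5292, 0.5000, 0.5142, 0.3826; sum H = 1.9260 bits.
RT = a + bH = 185 + 115·1.9260 = 406.49 ms.

406 ms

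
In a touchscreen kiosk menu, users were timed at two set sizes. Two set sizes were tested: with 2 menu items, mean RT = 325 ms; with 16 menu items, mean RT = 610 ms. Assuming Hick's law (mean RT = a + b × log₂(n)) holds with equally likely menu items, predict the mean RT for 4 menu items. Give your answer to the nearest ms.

Solve the two-equation system in a and b:
  b = (610 − 325) / (log₂ 16 − log₂ 2) = 285 / (4 − 1) = 95 ms/bit
  a = 325 − 95 × 1 = 230 ms
Then RT(4) = 230 + 95 × log₂ 4 = 230 + 95 × 2 ≈ 420.000 ms.

420 ms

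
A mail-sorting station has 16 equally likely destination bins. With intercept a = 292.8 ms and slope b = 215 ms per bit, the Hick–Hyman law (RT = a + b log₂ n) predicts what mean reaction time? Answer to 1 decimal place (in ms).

1152.8 ms

log₂(16) = 4 bits, so RT = 292.8 + 215 × 4 ≈ 1152.800 ms.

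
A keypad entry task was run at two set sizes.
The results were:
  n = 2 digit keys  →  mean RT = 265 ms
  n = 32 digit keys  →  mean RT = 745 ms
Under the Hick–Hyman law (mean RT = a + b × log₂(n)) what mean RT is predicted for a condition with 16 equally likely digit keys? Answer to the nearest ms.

RT is linear in log₂ n, so two points fix the line:
  b = (745 − 265) / (log₂ 32 − log₂ 2) = 480 / (5 − 1) = 120 ms/bit
  a = 265 − 120 × 1 = 145 ms
Then RT(16) = 145 + 120 × log₂ 16 = 145 + 120 × 4 ≈ 625.000 ms.

625 ms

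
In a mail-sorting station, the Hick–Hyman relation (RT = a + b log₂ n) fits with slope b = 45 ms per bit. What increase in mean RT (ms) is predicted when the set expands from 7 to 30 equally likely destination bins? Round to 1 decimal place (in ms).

94.5 ms

The intercept a cancels: ΔRT = b·(log₂ n₂ − log₂ n₁) = b·log₂(n₂/n₁).
log₂(30) − log₂(7) = 4.9069 − 2.8074 = 2.0995.
ΔRT = 45 × 2.0995 = 94.479 ms.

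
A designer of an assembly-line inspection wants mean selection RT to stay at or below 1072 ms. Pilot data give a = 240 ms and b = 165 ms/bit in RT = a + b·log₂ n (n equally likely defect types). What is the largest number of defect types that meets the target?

165·log₂ n ≤ 1072 − 240 = 832, giving log₂ n ≤ 5.0424 and n ≤ 32.955. The largest whole number is 32.

32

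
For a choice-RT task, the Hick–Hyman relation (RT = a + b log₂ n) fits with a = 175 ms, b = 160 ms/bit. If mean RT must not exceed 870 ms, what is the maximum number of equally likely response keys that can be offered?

Information budget: (870 − 175)/160 = 4.3438 bits, so n ≤ 2^4.3438 = 20.305 → at most 20.

20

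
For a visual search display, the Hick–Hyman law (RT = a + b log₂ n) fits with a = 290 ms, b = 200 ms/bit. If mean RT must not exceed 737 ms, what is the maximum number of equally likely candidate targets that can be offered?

Information budget: (737 − 290)/200 = 2.2350 bits, so n ≤ 2^2.2350 = 4.708 → at most 4.

4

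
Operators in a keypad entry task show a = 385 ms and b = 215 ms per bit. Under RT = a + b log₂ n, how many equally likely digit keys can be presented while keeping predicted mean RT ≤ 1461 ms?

215·log₂ n ≤ 1461 − 385 = 1076, giving log₂ n ≤ 5.0047 and n ≤ 32.103. The largest whole number is 32.

32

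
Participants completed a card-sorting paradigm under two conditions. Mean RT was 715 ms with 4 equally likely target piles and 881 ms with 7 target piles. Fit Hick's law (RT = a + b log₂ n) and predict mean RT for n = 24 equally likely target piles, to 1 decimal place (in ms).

1246.5 ms

RT is linear in log₂ n, so two points fix the line:
  b = (881 − 715) / (log₂ 7 − log₂ 4) = 166 / (2.8074 − 2) = 205.610 ms/bit
  a = 715 − 205.610 × 2 = 303.781 ms
Then RT(24) = 303.781 + 205.610 × log₂ 24 = 303.781 + 205.610 × 4.5850 ≈ 1246.493 ms.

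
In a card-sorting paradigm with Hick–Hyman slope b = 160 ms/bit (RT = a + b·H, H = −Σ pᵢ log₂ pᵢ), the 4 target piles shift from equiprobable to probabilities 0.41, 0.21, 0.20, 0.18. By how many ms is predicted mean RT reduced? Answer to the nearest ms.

Equiprobable entropy H₀ = log₂ 4 = 2.0000 bits.
Skewed entropy H = −Σ pᵢ log₂ pᵢ = 1.9099 bits.
ΔRT = b·(H₀ − H) = 160 × 0.0901 = 14.42 ms.

14 ms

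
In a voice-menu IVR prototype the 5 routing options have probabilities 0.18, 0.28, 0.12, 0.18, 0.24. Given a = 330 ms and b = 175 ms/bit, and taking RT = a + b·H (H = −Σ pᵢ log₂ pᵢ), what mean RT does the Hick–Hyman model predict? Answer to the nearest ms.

H = 0.18·log₂(1/0.18) + 0.28·log₂(1/0.28) + 0.12·log₂(1/0.12) + 0.18·log₂(1/0.18) + 0.24·log₂(1/0.24) = 2.2660 bits.
RT = 330 + 175 × 2.2660 = 726.56 ms.

727 ms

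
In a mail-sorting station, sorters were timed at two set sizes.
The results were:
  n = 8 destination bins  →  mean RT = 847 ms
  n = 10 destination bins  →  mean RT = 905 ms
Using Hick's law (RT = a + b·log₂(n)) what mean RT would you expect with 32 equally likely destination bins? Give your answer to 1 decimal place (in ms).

1207.3 ms

RT is linear in log₂ n, so two points fix the line:
  b = (905 − 847) / (log₂ 10 − log₂ 8) = 58 / (3.3219 − 3) = 180.164 ms/bit
  a = 847 − 180.164 × 3 = 306.507 ms
Then RT(32) = 306.507 + 180.164 × log₂ 32 = 306.507 + 180.164 × 5 ≈ 1207.329 ms.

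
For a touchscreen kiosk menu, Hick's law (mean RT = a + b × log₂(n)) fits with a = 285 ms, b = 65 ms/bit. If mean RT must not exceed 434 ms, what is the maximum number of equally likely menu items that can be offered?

4

Set 285 + 65·log₂ n ≤ 434 → log₂ n ≤ (434 − 285)/65 = 2.2923.
So n ≤ 2^2.2923 = 4.898; the largest integer n is 4.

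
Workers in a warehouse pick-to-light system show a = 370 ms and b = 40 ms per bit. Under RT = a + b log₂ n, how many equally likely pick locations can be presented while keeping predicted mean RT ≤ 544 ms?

Set 370 + 40·log₂ n ≤ 544 → log₂ n ≤ (544 − 370)/40 = 4.3500.
So n ≤ 2^4.3500 = 20.393; the largest integer n is 20.

20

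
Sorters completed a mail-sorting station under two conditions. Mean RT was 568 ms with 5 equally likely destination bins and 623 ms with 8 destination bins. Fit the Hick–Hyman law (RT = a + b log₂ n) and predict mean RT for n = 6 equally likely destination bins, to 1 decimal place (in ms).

589.3 ms

Solve the two-equation system in a and b:
  b = (623 − 568) / (log₂ 8 − log₂ 5) = 55 / (3 − 2.3219) = 81.112 ms/bit
  a = 568 − 81.112 × 2.3219 = 379.663 ms
Then RT(6) = 379.663 + 81.112 × log₂ 6 = 379.663 + 81.112 × 2.5850 ≈ 589.335 ms.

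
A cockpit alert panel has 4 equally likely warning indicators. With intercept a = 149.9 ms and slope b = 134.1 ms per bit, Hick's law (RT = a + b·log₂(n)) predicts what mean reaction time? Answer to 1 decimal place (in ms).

log₂(4) = 2 bits, so RT = 149.9 + 134.1 × 2 ≈ 418.100 ms.

418.1 ms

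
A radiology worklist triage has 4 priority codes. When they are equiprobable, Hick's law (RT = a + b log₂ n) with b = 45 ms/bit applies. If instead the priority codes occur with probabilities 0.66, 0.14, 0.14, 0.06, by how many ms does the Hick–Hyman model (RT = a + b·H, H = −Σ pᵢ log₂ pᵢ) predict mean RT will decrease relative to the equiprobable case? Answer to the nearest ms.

25 ms

The RT saving is b·ΔH. Equiprobable H₀ = log₂(4) = 2.0000 bits; with the given probabilities H = 1.4334 bits.
b·(H₀ − H) = 45 × (2.0000 − 1.4334) = 25.50 ms.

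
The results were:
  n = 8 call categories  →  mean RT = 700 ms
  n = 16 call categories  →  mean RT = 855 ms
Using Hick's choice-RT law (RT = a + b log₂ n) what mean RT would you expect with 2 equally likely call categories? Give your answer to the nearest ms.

390 ms

Fit slope and intercept:
  b = (855 − 700) / (log₂ 16 − log₂ 8) = 155 / (4 − 3) = 155 ms/bit
  a = 700 − 155 × 3 = 235 ms
Then RT(2) = 235 + 155 × log₂ 2 = 235 + 155 × 1 ≈ 390.000 ms.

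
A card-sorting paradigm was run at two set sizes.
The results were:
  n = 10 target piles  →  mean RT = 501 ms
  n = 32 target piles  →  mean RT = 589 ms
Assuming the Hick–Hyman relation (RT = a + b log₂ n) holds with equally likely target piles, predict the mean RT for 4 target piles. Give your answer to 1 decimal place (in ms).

With log₂ n on the abscissa the relation is linear; from the two conditions:
  b = (589 − 501) / (log₂ 32 − log₂ 10) = 88 / (5 − 3.3219) = 52.441 ms/bit
  a = 501 − 52.441 × 3.3219 = 326.794 ms
Then RT(4) = 326.794 + 52.441 × log₂ 4 = 326.794 + 52.441 × 2 ≈ 431.677 ms.

431.7 ms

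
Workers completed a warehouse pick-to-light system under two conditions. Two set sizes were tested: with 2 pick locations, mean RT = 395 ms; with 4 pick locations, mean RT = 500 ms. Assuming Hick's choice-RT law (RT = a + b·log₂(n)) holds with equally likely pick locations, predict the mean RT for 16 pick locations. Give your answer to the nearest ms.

710 ms

Solve the two-equation system in a and b:
  b = (500 − 395) / (log₂ 4 − log₂ 2) = 105 / (2 − 1) = 105 ms/bit
  a = 395 − 105 × 1 = 290 ms
Then RT(16) = 290 + 105 × log₂ 16 = 290 + 105 × 4 ≈ 710.000 ms.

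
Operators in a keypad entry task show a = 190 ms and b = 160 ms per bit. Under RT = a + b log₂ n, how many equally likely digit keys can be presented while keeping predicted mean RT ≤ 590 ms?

Information budget: (590 − 190)/160 = 2.5000 bits, so n ≤ 2^2.5000 = 5.657 → at most 5.

5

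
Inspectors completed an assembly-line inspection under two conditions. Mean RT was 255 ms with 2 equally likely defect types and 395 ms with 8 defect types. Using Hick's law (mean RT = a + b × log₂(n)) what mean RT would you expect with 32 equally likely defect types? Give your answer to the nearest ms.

Solve the two-equation system in a and b:
  b = (395 − 255) / (log₂ 8 − log₂ 2) = 140 / (3 − 1) = 70 ms/bit
  a = 255 − 70 × 1 = 185 ms
Then RT(32) = 185 + 70 × log₂ 32 = 185 + 70 × 5 ≈ 535.000 ms.

535 ms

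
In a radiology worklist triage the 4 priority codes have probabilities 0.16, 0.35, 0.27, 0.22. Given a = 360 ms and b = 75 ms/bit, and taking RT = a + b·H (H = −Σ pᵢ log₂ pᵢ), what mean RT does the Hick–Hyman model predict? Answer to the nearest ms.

Entropy contributions −pᵢ log₂ pᵢ: 0.4230, 0.5301, 0.5100, 0.4806; sum H = 1.9437 bits.
RT = a + bH = 360 + 75·1.9437 = 505.78 ms.

506 ms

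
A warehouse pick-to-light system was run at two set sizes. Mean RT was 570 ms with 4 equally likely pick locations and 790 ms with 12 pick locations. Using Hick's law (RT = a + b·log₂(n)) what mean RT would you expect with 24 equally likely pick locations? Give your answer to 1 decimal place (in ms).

Solve the two-equation system in a and b:
  b = (790 − 570) / (log₂ 12 − log₂ 4) = 220 / (3.5850 − 2) = 138.805 ms/bit
  a = 570 − 138.805 × 2 = 292.391 ms
Then RT(24) = 292.391 + 138.805 × log₂ 24 = 292.391 + 138.805 × 4.5850 ≈ 928.805 ms.

928.8 ms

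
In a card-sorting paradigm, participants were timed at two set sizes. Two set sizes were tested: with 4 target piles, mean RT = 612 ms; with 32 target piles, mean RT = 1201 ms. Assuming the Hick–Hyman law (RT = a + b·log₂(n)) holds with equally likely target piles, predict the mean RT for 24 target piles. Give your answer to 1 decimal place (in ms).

1119.5 ms

Solve the two-equation system in a and b:
  b = (1201 − 612) / (log₂ 32 − log₂ 4) = 589 / (5 − 2) = 196.333 ms/bit
  a = 612 − 196.333 × 2 = 219.333 ms
Then RT(24) = 219.333 + 196.333 × log₂ 24 = 219.333 + 196.333 × 4.5850 ≈ 1119.514 ms.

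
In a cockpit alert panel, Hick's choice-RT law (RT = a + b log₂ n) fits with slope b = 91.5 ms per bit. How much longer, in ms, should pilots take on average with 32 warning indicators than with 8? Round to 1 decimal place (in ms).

Only the slope matters, since a is common to both: ΔRT = b·log₂(n₂/n₁).
log₂(32) − log₂(8) = log₂(32/8) = log₂(4) = 2.
ΔRT = 91.5 × 2.0000 = 183.000 ms.

183.0 ms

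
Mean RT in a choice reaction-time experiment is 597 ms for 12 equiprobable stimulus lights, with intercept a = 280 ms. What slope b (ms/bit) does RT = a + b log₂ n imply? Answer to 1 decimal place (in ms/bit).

log₂(12) = 3.5850 bits.
b = (RT − a)/log₂ n = (597 − 280) / 3.5850 = 88.425 ms/bit.

88.4 ms/bit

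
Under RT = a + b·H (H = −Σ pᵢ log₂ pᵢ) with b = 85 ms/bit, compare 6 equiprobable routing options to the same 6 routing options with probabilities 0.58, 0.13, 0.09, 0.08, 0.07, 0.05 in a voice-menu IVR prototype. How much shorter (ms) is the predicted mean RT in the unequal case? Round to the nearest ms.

56 ms

Equiprobable entropy H₀ = log₂ 6 = 2.5850 bits.
Skewed entropy H = −Σ pᵢ log₂ pᵢ = 1.9273 bits.
ΔRT = b·(H₀ − H) = 85 × 0.6577 = 55.90 ms.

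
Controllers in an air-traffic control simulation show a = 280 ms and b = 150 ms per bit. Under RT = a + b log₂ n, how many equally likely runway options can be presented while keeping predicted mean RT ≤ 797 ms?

10

Information budget: (797 − 280)/150 = 3.4467 bits, so n ≤ 2^3.4467 = 10.903 → at most 10.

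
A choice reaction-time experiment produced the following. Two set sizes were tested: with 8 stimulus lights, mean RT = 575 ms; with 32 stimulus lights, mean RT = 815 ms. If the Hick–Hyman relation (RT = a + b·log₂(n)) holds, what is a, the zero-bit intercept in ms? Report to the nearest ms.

The slope on a log₂ axis is (815 − 575) / (5 − 3) = 120 ms/bit.
Intercept: a = 575 − 120·log₂(8) = 215.000 ms.

215 ms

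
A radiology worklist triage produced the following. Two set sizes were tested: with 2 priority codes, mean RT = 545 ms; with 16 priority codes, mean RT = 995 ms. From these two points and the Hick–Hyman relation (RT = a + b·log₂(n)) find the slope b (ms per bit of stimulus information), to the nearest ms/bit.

150 ms/bit

The slope on a log₂ axis is (995 − 545) / (4 − 1) = 150 ms/bit.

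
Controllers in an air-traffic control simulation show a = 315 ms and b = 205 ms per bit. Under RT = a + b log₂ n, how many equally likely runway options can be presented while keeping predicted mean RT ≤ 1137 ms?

16

205·log₂ n ≤ 1137 − 315 = 822, giving log₂ n ≤ 4.0098 and n ≤ 16.109. The largest whole number is 16.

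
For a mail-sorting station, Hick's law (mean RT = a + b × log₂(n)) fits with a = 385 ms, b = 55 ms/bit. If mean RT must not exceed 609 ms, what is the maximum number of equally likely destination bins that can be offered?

55·log₂ n ≤ 609 − 385 = 224, giving log₂ n ≤ 4.0727 and n ≤ 16.827. The largest whole number is 16.

16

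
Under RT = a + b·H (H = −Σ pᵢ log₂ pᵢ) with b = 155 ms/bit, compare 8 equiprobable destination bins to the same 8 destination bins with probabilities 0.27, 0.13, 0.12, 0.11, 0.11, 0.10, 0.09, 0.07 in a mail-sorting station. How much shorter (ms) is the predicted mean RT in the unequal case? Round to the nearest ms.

20 ms

The RT saving is b·ΔH. Equiprobable H₀ = log₂(8) = 3.0000 bits; with the given probabilities H = 2.8737 bits.
b·(H₀ − H) = 155 × (3.0000 − 2.8737) = 19.58 ms.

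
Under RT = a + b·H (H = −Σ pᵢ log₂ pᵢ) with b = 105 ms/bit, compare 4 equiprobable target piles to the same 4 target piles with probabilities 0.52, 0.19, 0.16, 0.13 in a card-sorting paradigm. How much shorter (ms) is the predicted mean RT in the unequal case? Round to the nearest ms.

The RT saving is b·ΔH. Equiprobable H₀ = log₂(4) = 2.0000 bits; with the given probabilities H = 1.7515 bits.
b·(H₀ − H) = 105 × (2.0000 − 1.7515) = 26.10 ms.

26 ms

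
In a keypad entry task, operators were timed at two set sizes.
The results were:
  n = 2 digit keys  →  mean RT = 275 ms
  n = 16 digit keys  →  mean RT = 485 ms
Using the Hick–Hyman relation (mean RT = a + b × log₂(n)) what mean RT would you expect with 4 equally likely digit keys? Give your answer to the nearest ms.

Fit slope and intercept:
  b = (485 − 275) / (log₂ 16 − log₂ 2) = 210 / (4 − 1) = 70 ms/bit
  a = 275 − 70 × 1 = 205 ms
Then RT(4) = 205 + 70 × log₂ 4 = 205 + 70 × 2 ≈ 345.000 ms.

345 ms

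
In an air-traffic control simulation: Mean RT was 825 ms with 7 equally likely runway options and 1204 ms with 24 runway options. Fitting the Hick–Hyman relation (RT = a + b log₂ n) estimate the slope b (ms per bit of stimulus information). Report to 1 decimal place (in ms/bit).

The slope on a log₂ axis is (1204 − 825) / (4.5850 − 2.8074) = 213.208 ms/bit.

213.2 ms/bit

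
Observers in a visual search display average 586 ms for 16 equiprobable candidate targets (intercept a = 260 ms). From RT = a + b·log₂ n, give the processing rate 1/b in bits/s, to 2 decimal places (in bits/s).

12.27 bits/s

b = (586 − 260)/log₂ 16 = 326/4 = 81.500 ms per bit = 0.08150 s/bit; the reciprocal is 12.270 bits/s.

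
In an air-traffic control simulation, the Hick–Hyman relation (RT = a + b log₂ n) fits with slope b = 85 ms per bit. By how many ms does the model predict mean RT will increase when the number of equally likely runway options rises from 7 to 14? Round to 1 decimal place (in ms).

Only the slope matters, since a is common to both: ΔRT = b·log₂(n₂/n₁).
log₂(14) − log₂(7) = log₂(14/7) = log₂(2) = 1.
ΔRT = 85 × 1.0000 = 85.000 ms.

85.0 ms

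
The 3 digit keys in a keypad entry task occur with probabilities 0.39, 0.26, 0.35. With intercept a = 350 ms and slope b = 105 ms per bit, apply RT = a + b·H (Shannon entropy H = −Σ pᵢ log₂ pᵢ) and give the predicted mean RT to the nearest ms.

Entropy contributions −pᵢ log₂ pᵢ: 0.5298, 0.5053, 0.5301; sum H = 1.5652 bits.
RT = a + bH = 350 + 105·1.5652 = 514.34 ms.

514 ms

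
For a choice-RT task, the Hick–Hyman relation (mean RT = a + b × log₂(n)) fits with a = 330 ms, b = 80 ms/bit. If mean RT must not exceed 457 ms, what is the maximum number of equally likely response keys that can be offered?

Set 330 + 80·log₂ n ≤ 457 → log₂ n ≤ (457 − 330)/80 = 1.5875.
So n ≤ 2^1.5875 = 3.005; the largest integer n is 3.

3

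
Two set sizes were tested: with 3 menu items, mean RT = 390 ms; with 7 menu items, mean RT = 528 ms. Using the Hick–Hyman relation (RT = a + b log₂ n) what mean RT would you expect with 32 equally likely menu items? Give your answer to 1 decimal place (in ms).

With log₂ n on the abscissa the relation is linear; from the two conditions:
  b = (528 − 390) / (log₂ 7 − log₂ 3) = 138 / (2.8074 − 1.5850) = 112.893 ms/bit
  a = 390 − 112.893 × 1.5850 = 211.068 ms
Then RT(32) = 211.068 + 112.893 × log₂ 32 = 211.068 + 112.893 × 5 ≈ 775.535 ms.

775.5 ms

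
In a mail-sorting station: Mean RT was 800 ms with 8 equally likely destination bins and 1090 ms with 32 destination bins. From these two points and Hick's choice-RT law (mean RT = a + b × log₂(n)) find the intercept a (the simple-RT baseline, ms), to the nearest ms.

Slope: b = (1090 − 800) / (log₂ 32 − log₂ 8) = 290/2.0000 = 145 ms/bit.
a = RT₁ − b·log₂ n₁ = 800 − 145 × 3 = 365.000 ms.

365 ms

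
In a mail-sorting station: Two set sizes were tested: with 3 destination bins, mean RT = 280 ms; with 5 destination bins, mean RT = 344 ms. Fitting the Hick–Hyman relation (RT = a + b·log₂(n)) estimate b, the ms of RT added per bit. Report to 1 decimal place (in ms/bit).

The slope on a log₂ axis is (344 − 280) / (2.3219 − 1.5850) = 86.843 ms/bit.

86.8 ms/bit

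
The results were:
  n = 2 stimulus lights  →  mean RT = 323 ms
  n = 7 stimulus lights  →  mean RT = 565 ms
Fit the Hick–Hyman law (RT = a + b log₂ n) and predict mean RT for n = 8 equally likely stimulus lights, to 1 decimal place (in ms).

590.8 ms

With log₂ n on the abscissa the relation is linear; from the two conditions:
  b = (565 − 323) / (log₂ 7 − log₂ 2) = 242 / (2.8074 − 1) = 133.897 ms/bit
  a = 323 − 133.897 × 1 = 189.103 ms
Then RT(8) = 189.103 + 133.897 × log₂ 8 = 189.103 + 133.897 × 3 ≈ 590.795 ms.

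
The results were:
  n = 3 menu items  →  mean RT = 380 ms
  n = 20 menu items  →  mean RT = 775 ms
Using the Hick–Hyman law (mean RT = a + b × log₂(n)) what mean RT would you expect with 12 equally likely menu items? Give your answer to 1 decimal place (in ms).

Fit slope and intercept:
  b = (775 − 380) / (log₂ 20 − log₂ 3) = 395 / (4.3219 − 1.5850) = 144.320 ms/bit
  a = 380 − 144.320 × 1.5850 = 151.258 ms
Then RT(12) = 151.258 + 144.320 × log₂ 12 = 151.258 + 144.320 × 3.5850 ≈ 668.641 ms.

668.6 ms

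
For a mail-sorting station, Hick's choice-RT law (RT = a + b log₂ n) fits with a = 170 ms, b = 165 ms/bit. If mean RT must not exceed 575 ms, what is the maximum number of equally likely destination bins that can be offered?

Information budget: (575 − 170)/165 = 2.4545 bits, so n ≤ 2^2.4545 = 5.481 → at most 5.

5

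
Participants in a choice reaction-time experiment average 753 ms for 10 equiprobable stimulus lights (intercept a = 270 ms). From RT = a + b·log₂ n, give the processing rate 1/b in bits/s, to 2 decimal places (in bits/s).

b = (753 − 270)/log₂ 10 = 483/3.3219 = 145.397 ms per bit = 0.14540 s/bit; the reciprocal is 6.878 bits/s.

6.88 bits/s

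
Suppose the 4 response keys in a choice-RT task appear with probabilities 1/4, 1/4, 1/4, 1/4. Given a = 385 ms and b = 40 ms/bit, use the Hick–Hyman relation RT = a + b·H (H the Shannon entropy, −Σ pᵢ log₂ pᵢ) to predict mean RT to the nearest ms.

465 ms

Each term −pᵢ log₂ pᵢ: 0.25·2 + 0.25·2 + 0.25·2 + 0.25·2; summed, H = 2.000 bits.
Mean RT = a + bH = 385 + 40·2.000 = 465.00 ms.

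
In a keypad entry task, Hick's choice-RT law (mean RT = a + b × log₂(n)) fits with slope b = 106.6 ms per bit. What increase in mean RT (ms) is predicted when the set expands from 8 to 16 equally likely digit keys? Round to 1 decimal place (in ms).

106.6 ms

The intercept a cancels: ΔRT = b·(log₂ n₂ − log₂ n₁) = b·log₂(n₂/n₁).
log₂(16) − log₂(8) = log₂(16/8) = log₂(2) = 1.
ΔRT = 106.6 × 1.0000 = 106.600 ms.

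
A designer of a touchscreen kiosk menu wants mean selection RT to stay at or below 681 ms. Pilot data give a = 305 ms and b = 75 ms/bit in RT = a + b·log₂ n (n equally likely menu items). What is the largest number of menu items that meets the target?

75·log₂ n ≤ 681 − 305 = 376, giving log₂ n ≤ 5.0133 and n ≤ 32.297. The largest whole number is 32.

32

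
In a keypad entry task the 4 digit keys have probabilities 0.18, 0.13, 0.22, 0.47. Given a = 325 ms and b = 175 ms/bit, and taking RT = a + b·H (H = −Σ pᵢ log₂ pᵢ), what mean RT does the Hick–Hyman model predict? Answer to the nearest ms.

644 ms

H = 0.18·log₂(1/0.18) + 0.13·log₂(1/0.13) + 0.22·log₂(1/0.22) + 0.47·log₂(1/0.47) = 1.8205 bits.
RT = 325 + 175 × 1.8205 = 643.58 ms.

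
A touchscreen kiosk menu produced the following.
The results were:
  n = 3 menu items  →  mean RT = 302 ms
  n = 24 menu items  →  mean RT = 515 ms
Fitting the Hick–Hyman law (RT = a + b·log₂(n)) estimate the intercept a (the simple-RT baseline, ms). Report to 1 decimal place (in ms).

189.5 ms

The slope on a log₂ axis is (515 − 302) / (4.5850 − 1.5850) = 71.000 ms/bit.
Intercept: a = 302 − 71.000·log₂(3) = 189.468 ms.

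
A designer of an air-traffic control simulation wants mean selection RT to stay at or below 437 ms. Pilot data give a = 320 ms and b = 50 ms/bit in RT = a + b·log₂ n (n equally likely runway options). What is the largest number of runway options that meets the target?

5

Set 320 + 50·log₂ n ≤ 437 → log₂ n ≤ (437 − 320)/50 = 2.3400.
So n ≤ 2^2.3400 = 5.063; the largest integer n is 5.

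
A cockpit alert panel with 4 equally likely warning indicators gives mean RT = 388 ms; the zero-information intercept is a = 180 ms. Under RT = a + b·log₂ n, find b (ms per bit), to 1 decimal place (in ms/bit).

104.0 ms/bit

4 alternatives carry log₂ 4 = 2 bits; the choice cost is 388 − 180 = 208 ms, so b = 208/2 = 104.000 ms/bit.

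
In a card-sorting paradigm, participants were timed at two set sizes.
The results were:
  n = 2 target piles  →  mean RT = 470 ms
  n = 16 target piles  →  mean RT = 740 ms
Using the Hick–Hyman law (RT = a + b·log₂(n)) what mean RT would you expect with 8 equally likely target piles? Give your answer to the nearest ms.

RT is linear in log₂ n, so two points fix the line:
  b = (740 − 470) / (log₂ 16 − log₂ 2) = 270 / (4 − 1) = 90 ms/bit
  a = 470 − 90 × 1 = 380 ms
Then RT(8) = 380 + 90 × log₂ 8 = 380 + 90 × 3 ≈ 650.000 ms.

650 ms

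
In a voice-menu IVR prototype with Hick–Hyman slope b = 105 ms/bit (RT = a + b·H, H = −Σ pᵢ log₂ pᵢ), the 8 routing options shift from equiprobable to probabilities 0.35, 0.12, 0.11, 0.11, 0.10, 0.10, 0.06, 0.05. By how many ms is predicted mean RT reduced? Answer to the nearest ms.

The RT saving is b·ΔH. Equiprobable H₀ = log₂(8) = 3.0000 bits; with the given probabilities H = 2.7218 bits.
b·(H₀ − H) = 105 × (3.0000 − 2.7218) = 29.22 ms.

29 ms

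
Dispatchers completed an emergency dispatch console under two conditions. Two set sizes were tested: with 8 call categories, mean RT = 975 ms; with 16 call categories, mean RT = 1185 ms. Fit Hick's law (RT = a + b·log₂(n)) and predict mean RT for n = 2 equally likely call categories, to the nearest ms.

555 ms

With log₂ n on the abscissa the relation is linear; from the two conditions:
  b = (1185 − 975) / (log₂ 16 − log₂ 8) = 210 / (4 − 3) = 210 ms/bit
  a = 975 − 210 × 3 = 345 ms
Then RT(2) = 345 + 210 × log₂ 2 = 345 + 210 × 1 ≈ 555.000 ms.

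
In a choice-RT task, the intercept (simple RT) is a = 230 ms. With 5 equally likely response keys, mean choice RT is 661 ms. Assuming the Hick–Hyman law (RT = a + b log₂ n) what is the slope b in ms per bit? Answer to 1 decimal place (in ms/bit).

b = (661 − 230) / log₂(5) = 431 / 2.3219 = 185.622 ms/bit.

185.6 ms/bit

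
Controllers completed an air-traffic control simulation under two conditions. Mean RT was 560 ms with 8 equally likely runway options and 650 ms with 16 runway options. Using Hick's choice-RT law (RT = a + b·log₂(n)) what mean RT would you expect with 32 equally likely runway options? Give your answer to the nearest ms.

RT is linear in log₂ n, so two points fix the line:
  b = (650 − 560) / (log₂ 16 − log₂ 8) = 90 / (4 − 3) = 90 ms/bit
  a = 560 − 90 × 3 = 290 ms
Then RT(32) = 290 + 90 × log₂ 32 = 290 + 90 × 5 ≈ 740.000 ms.

740 ms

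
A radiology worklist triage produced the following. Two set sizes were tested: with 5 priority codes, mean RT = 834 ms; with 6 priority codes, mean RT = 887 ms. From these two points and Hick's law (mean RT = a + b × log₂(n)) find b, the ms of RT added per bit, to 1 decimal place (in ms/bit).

The slope on a log₂ axis is (887 − 834) / (2.5850 − 2.3219) = 201.495 ms/bit.

201.5 ms/bit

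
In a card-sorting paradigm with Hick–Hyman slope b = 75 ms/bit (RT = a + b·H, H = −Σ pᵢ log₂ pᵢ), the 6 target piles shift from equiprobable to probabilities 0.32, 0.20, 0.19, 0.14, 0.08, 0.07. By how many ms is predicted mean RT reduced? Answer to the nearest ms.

14 ms

Equiprobable entropy H₀ = log₂ 6 = 2.5850 bits.
Skewed entropy H = −Σ pᵢ log₂ pᵢ = 2.4028 bits.
ΔRT = b·(H₀ − H) = 75 × 0.1821 = 13.66 ms.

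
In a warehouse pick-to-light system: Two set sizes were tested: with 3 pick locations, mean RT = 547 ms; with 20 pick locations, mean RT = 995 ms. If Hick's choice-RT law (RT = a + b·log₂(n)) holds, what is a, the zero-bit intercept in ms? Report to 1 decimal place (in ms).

The slope on a log₂ axis is (995 − 547) / (4.3219 − 1.5850) = 163.685 ms/bit.
Intercept: a = 547 − 163.685·log₂(3) = 287.566 ms.

287.6 ms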